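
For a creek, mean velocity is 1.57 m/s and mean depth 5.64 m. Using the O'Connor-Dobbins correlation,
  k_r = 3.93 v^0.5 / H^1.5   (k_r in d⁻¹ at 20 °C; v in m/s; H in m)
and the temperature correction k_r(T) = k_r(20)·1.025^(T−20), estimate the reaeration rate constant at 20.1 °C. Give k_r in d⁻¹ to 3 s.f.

k_r ≈ 0.369 d⁻¹

k_r(20) = 3.93 × 1.57^0.5 / 5.64^1.5 = 3.93 × 1.253 / 13.39 = 0.3676 d⁻¹.
k_r(20.1) = 0.3676 × 1.025^(20.1−20) = 0.3676 × 1.002 = 0.3685 d⁻¹.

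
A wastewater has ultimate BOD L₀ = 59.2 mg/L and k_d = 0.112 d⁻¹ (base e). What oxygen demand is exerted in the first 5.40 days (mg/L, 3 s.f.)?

y ≈ 26.9 mg/L

y_t = L₀(1 − e^(−k_d t)) = 59.2 × (1 − e^(−0.112×5.40))
= 59.2 × (1 − 0.5462) = 59.2 × 0.4538 = 26.87 mg/L.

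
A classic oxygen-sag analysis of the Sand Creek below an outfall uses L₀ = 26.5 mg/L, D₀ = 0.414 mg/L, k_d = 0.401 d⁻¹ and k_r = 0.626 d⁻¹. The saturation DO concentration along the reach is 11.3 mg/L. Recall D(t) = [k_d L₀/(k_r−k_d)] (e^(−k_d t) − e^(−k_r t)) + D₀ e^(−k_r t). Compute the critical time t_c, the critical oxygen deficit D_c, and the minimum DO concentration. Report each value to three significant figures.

With k_r/k_d = 1.561 and 1 − D₀(k_r−k_d)/(k_d L₀) = 0.9912,
t_c = ln(1.561 × 0.9912) / (0.626 − 0.401) = ln(1.547) / 0.2250 = 0.4366/0.2250 = 1.940 d.
D_c = (k_d/k_r) L₀ e^(−k_d t_c) = (0.401/0.626) × 26.5 × e^(−0.401×1.940) = 0.6406 × 26.5 × 0.4593 = 7.796 mg/L.
Minimum DO = C_s − D_c = 11.3 − 7.796 = 3.504 mg/L.

t_c ≈ 1.94 d; D_c ≈ 7.80 mg/L; min DO ≈ 3.50 mg/L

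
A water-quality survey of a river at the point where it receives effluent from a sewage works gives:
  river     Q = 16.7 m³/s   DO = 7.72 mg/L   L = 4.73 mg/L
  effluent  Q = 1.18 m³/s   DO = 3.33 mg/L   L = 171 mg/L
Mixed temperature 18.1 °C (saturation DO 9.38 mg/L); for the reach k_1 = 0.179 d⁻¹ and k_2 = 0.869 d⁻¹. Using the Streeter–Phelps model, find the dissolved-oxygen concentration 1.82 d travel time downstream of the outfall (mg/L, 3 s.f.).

Mixed DO = (16.7×7.72 + 1.18×3.33)/(16.7+1.18) = 132.9/17.88 = 7.430 mg/L.
Mixed L₀ = (16.7×4.73 + 1.18×171)/(17.88) = 280.8/17.88 = 15.70 mg/L.
Initial deficit D₀ = C_s − DO₀ = 9.38 − 7.430 = 1.950 mg/L.
D(1.82) = [0.179×15.70/(0.869−0.179)](e^(−0.179×1.82) − e^(−0.869×1.82)) + 1.950 e^(−0.869×1.82)
= 4.074 × (0.7220 − 0.2056) + 1.950 × 0.2056 = 2.504 mg/L.
DO = 9.38 − 2.504 = 6.876 mg/L.

DO ≈ 6.88 mg/L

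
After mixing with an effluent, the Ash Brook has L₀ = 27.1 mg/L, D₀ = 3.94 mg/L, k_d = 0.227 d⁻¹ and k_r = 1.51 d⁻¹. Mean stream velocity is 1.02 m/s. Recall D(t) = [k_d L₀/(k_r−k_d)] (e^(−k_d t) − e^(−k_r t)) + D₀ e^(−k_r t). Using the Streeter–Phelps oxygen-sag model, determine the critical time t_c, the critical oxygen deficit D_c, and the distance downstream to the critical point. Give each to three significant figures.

t_c ≈ 0.133 d; D_c ≈ 3.95 mg/L; x_c ≈ 11.7 km

With k_r/k_d = 6.652 and 1 − D₀(k_r−k_d)/(k_d L₀) = 0.1783,
t_c = ln(6.652 × 0.1783) / (1.51 − 0.227) = ln(1.186) / 1.283 = 0.1705/1.283 = 0.1329 d.
L(t_c) = L₀ e^(−k_d t_c) = 27.1 × 0.9703 = 26.29 mg/L, and at the critical point k_r D_c = k_d L, so D_c = (0.227/1.51) × 26.29 = 3.953 mg/L.
x_c = v t_c = 1.02 m/s × 0.1329 d × 86400 s/d = 11710 m ≈ 11.7 km.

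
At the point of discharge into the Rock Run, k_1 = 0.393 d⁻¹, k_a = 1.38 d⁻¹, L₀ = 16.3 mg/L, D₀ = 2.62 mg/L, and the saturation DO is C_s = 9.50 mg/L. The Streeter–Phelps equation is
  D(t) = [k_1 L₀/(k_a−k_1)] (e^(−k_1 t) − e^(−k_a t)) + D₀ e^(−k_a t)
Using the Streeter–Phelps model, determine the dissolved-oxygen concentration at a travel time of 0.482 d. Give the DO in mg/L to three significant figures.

k_1 L₀/(k_a−k_1) = 0.393×16.3/(1.38−0.393) = 6.406/0.9870 = 6.490 mg/L.
e^(−k_1 t) = e^(−0.393×0.4820) = 0.8274; e^(−k_a t) = e^(−1.38×0.4820) = 0.5142.
D = 6.490 × (0.8274 − 0.5142) + 2.62 × 0.5142 = 2.033 + 1.347 = 3.380 mg/L.
DO = C_s − D = 9.50 − 3.380 = 6.120 mg/L.

DO ≈ 6.12 mg/L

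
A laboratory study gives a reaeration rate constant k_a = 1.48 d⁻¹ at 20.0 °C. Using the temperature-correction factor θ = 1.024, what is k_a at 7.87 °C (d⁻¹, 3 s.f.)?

k_a(T₂) = k_a(T₁) · θ^(T₂−T₁) = 1.48 × 1.024^(7.87−20.0)
= 1.48 × 1.024^-12.1 = 1.48 × 0.7500 = 1.110 d⁻¹.

k_a ≈ 1.11 d⁻¹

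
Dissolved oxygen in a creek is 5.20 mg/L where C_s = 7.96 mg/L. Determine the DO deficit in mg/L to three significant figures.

D ≈ 2.76 mg/L

D = C_s − C = 7.96 − 5.20 = 2.76 mg/L.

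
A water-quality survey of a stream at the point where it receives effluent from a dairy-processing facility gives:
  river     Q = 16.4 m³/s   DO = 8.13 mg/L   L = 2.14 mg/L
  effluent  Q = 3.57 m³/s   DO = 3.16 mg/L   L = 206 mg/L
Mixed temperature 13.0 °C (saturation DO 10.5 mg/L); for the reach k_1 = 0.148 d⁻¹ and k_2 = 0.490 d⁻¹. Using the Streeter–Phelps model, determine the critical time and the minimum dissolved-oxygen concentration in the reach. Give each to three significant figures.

t_c ≈ 2.87 d; minimum DO ≈ 2.87 mg/L

Mixed DO = (16.4×8.13 + 3.57×3.16)/(16.4+3.57) = 144.6/19.97 = 7.242 mg/L.
Mixed L₀ = (16.4×2.14 + 3.57×206)/(19.97) = 770.5/19.97 = 38.58 mg/L.
Initial deficit D₀ = C_s − DO₀ = 10.5 − 7.242 = 3.258 mg/L.
t_c = (1/0.3420) ln[(0.490/0.148)(1 − 3.258×0.3420/(0.148×38.58))] = 2.924 × ln(2.665) = 2.866 d.
D_c = (0.148/0.490) × 38.58 × e^(−0.148×2.866) = 0.3020 × 38.58 × 0.6543 = 7.626 mg/L.
Minimum DO = 10.5 − 7.626 = 2.874 mg/L.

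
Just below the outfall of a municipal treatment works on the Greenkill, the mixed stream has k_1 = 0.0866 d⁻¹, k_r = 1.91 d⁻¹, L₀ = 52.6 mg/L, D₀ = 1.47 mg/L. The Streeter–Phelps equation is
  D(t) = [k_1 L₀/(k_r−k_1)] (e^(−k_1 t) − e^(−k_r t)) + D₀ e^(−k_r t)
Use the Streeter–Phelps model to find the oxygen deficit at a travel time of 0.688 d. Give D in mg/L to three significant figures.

k_1 L₀/(k_r−k_1) = 0.0866×52.6/(1.91−0.0866) = 4.555/1.823 = 2.498 mg/L.
e^(−k_1 t) = e^(−0.0866×0.6880) = 0.9422; e^(−k_r t) = e^(−1.91×0.6880) = 0.2687.
D = 2.498 × (0.9422 − 0.2687) + 1.47 × 0.2687 = 1.682 + 0.3950 = 2.077 mg/L.

D ≈ 2.08 mg/L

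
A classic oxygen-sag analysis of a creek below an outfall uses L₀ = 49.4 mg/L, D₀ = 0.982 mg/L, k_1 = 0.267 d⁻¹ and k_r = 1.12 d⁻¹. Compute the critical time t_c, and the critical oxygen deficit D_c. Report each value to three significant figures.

t_c = [1/(k_r−k_1)] ln[(k_r/k_1)(1 − D₀(k_r−k_1)/(k_1 L₀))]
= [1/(1.12−0.267)] ln[(1.12/0.267)(1 − 0.982×0.8530/(0.267×49.4))]
= (1/0.8530) ln[4.195 × 0.9365] = 1.172 × ln(3.928) = 1.172 × 1.368 = 1.604 d.
L(t_c) = L₀ e^(−k_1 t_c) = 49.4 × 0.6516 = 32.19 mg/L, and at the critical point k_r D_c = k_1 L, so D_c = (0.267/1.12) × 32.19 = 7.674 mg/L.

t_c ≈ 1.60 d; D_c ≈ 7.67 mg/L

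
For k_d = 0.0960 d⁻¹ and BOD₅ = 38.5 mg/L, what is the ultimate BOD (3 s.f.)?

L₀ ≈ 101 mg/L

BOD₅ = L₀(1 − e^(−5k_d)) ⇒ L₀ = BOD₅ / (1 − e^(−5×0.0960))
= 38.5 / (1 − 0.6188) = 38.5 / 0.3812 = 101.0 mg/L.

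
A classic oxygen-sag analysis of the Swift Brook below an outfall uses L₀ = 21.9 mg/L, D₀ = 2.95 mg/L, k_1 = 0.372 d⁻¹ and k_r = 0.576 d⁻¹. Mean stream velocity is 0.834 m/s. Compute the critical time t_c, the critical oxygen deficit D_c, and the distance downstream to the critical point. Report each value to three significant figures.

t_c = [1/(k_r−k_1)] ln[(k_r/k_1)(1 − D₀(k_r−k_1)/(k_1 L₀))]
= [1/(0.576−0.372)] ln[(0.576/0.372)(1 − 2.95×0.2040/(0.372×21.9))]
= (1/0.2040) ln[1.548 × 0.9261] = 4.902 × ln(1.434) = 4.902 × 0.3605 = 1.767 d.
D_c = (k_1/k_r) L₀ e^(−k_1 t_c) = (0.372/0.576) × 21.9 × e^(−0.372×1.767) = 0.6458 × 21.9 × 0.5182 = 7.330 mg/L.
x_c = v t_c = 0.834 m/s × 1.767 d × 86400 s/d = 127300 m ≈ 127 km.

t_c ≈ 1.77 d; D_c ≈ 7.33 mg/L; x_c ≈ 127 km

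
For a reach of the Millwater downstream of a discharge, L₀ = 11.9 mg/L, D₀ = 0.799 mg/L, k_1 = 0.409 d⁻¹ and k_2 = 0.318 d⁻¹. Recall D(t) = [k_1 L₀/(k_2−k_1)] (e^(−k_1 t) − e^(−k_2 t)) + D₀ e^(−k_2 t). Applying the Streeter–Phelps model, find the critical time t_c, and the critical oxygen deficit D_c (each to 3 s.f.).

t_c ≈ 2.60 d; D_c ≈ 5.28 mg/L

At the critical point dD/dt = 0, so k_1 L₀ e^(−k_1 t) = k_2 D. Substituting D(t) from the Streeter–Phelps equation and solving for t gives
t_c = ln[(k_2/k_1)(1 − D₀(k_2−k_1)/(k_1 L₀))] / (k_2−k_1).
Here k_2−k_1 = -0.09100 d⁻¹ and 1 − D₀(k_2−k_1)/(k_1 L₀) = 1 − 0.799×-0.09100/(0.409×11.9) = 1.015, so
t_c = ln(0.7775 × 1.015) / -0.09100 = -0.2368 / -0.09100 = 2.603 d.
L(t_c) = L₀ e^(−k_1 t_c) = 11.9 × 0.3449 = 4.104 mg/L, and at the critical point k_2 D_c = k_1 L, so D_c = (0.409/0.318) × 4.104 = 5.279 mg/L.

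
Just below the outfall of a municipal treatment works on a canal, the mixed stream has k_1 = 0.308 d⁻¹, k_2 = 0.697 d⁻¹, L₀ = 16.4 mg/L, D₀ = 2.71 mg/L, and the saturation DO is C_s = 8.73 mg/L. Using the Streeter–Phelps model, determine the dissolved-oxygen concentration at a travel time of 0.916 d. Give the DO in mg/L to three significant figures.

k_1 L₀/(k_2−k_1) = 0.308×16.4/(0.697−0.308) = 5.051/0.3890 = 12.99 mg/L.
e^(−k_1 t) = e^(−0.308×0.9160) = 0.7542; e^(−k_2 t) = e^(−0.697×0.9160) = 0.5281.
D = 12.99 × (0.7542 − 0.5281) + 2.71 × 0.5281 = 2.936 + 1.431 = 4.367 mg/L.
DO = C_s − D = 8.73 − 4.367 = 4.363 mg/L.

DO ≈ 4.36 mg/L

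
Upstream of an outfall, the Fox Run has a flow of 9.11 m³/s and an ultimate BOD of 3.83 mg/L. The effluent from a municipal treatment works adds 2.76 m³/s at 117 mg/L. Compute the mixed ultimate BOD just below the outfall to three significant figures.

Flow-weighted mixing: C = (Q_r C_r + Q_w C_w)/(Q_r + Q_w)
= (9.11×3.83 + 2.76×117)/(9.11 + 2.76) = 357.8/11.87 = 30.14 mg/L.

30.1 mg/L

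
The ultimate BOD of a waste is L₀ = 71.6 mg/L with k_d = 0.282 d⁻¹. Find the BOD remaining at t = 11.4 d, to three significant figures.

L ≈ 2.88 mg/L

L_t = L₀ e^(−k_d t) = 71.6 × e^(−0.282×11.4) = 71.6 × 0.04016 = 2.876 mg/L.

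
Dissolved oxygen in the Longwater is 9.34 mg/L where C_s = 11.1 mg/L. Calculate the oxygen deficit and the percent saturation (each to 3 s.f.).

D = C_s − C = 11.1 − 9.34 = 1.76 mg/L.
% saturation = 9.34/11.1 × 100 = 84.1 %.

D ≈ 1.76 mg/L; 84.1 % saturation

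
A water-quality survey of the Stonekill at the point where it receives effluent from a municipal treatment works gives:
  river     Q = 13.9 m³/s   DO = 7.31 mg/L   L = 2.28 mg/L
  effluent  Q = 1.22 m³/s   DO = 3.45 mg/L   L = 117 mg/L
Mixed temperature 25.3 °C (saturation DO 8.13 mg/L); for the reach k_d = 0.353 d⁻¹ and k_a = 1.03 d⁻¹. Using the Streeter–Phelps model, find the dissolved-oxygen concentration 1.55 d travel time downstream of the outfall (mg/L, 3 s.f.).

Mixed DO = (13.9×7.31 + 1.22×3.45)/(13.9+1.22) = 105.8/15.12 = 6.999 mg/L.
Mixed L₀ = (13.9×2.28 + 1.22×117)/(15.12) = 174.4/15.12 = 11.54 mg/L.
Initial deficit D₀ = C_s − DO₀ = 8.13 − 6.999 = 1.131 mg/L.
D(1.55) = [0.353×11.54/(1.03−0.353)](e^(−0.353×1.55) − e^(−1.03×1.55)) + 1.131 e^(−1.03×1.55)
= 6.015 × (0.5786 − 0.2026) + 1.131 × 0.2026 = 2.491 mg/L.
DO = 8.13 − 2.491 = 5.639 mg/L.

DO ≈ 5.64 mg/L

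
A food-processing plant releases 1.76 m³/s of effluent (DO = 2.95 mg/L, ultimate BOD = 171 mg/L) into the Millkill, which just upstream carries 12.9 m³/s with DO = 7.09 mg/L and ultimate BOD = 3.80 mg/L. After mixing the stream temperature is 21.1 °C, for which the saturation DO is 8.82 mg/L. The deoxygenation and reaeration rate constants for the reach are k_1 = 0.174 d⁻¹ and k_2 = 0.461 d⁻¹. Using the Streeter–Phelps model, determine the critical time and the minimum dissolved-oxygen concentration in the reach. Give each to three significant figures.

Mixed DO = (12.9×7.09 + 1.76×2.95)/(12.9+1.76) = 96.65/14.66 = 6.593 mg/L.
Mixed L₀ = (12.9×3.80 + 1.76×171)/(14.66) = 350.0/14.66 = 23.87 mg/L.
Initial deficit D₀ = C_s − DO₀ = 8.82 − 6.593 = 2.227 mg/L.
t_c = (1/0.2870) ln[(0.461/0.174)(1 − 2.227×0.2870/(0.174×23.87))] = 3.484 × ln(2.242) = 2.813 d.
D_c = (0.174/0.461) × 23.87 × e^(−0.174×2.813) = 0.3774 × 23.87 × 0.6130 = 5.523 mg/L.
Minimum DO = 8.82 − 5.523 = 3.297 mg/L.

t_c ≈ 2.81 d; minimum DO ≈ 3.30 mg/L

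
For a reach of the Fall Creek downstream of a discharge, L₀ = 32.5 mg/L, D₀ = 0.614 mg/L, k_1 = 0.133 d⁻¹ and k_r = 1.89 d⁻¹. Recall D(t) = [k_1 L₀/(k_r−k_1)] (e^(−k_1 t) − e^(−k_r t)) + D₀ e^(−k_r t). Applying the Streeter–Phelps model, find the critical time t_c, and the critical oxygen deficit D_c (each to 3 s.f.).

t_c = [1/(k_r−k_1)] ln[(k_r/k_1)(1 − D₀(k_r−k_1)/(k_1 L₀))]
= [1/(1.89−0.133)] ln[(1.89/0.133)(1 − 0.614×1.757/(0.133×32.5))]
= (1/1.757) ln[14.21 × 0.7504] = 0.5692 × ln(10.66) = 0.5692 × 2.367 = 1.347 d.
D_c = (k_1/k_r) L₀ e^(−k_1 t_c) = (0.133/1.89) × 32.5 × e^(−0.133×1.347) = 0.07037 × 32.5 × 0.8360 = 1.912 mg/L.

t_c ≈ 1.35 d; D_c ≈ 1.91 mg/L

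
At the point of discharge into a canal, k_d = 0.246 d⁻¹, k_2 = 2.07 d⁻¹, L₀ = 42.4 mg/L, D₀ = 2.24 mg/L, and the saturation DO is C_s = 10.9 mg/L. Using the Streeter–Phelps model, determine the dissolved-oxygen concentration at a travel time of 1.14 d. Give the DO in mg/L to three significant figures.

DO ≈ 6.91 mg/L

k_d L₀/(k_2−k_d) = 0.246×42.4/(2.07−0.246) = 10.43/1.824 = 5.718 mg/L.
e^(−k_d t) = e^(−0.246×1.140) = 0.7555; e^(−k_2 t) = e^(−2.07×1.140) = 0.09444.
D = 5.718 × (0.7555 − 0.09444) + 2.24 × 0.09444 = 3.780 + 0.2115 = 3.991 mg/L.
DO = C_s − D = 10.9 − 3.991 = 6.909 mg/L.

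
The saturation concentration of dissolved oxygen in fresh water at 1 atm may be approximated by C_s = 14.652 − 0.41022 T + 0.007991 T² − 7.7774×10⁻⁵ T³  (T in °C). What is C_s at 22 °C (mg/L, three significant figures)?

C_s ≈ 8.67 mg/L

C_s = 14.652 − 0.41022×22 + 0.007991×22² − 7.7774×10⁻⁵×22³ = 8.667 mg/L.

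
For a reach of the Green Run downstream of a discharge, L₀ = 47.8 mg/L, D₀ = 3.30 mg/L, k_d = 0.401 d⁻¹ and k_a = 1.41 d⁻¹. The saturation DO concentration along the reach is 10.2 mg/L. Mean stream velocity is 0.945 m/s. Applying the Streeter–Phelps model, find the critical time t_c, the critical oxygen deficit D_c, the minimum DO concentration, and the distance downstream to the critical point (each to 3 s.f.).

t_c = [1/(k_a−k_d)] ln[(k_a/k_d)(1 − D₀(k_a−k_d)/(k_d L₀))]
= [1/(1.41−0.401)] ln[(1.41/0.401)(1 − 3.30×1.009/(0.401×47.8))]
= (1/1.009) ln[3.516 × 0.8263] = 0.9911 × ln(2.905) = 0.9911 × 1.067 = 1.057 d.
D_c = (k_d/k_a) L₀ e^(−k_d t_c) = (0.401/1.41) × 47.8 × e^(−0.401×1.057) = 0.2844 × 47.8 × 0.6545 = 8.897 mg/L.
Minimum DO = C_s − D_c = 10.2 − 8.897 = 1.303 mg/L.
x_c = v t_c = 0.945 m/s × 1.057 d × 86400 s/d = 86310 m ≈ 86.3 km.

t_c ≈ 1.06 d; D_c ≈ 8.90 mg/L; min DO ≈ 1.30 mg/L; x_c ≈ 86.3 km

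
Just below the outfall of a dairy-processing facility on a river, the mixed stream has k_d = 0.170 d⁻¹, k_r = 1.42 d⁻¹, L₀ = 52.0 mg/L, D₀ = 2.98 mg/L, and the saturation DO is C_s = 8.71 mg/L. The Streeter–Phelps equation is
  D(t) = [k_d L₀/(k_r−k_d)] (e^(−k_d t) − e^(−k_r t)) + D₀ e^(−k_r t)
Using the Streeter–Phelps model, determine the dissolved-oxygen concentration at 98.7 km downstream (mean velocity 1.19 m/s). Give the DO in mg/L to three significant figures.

DO ≈ 3.75 mg/L

Travel time t = x/v = 98.7 km / (1.19 m/s) = 98700 m / 1.19 m/s = 82940 s = 0.9600 d.
k_d L₀/(k_r−k_d) = 0.170×52.0/(1.42−0.170) = 8.840/1.250 = 7.072 mg/L.
e^(−k_d t) = e^(−0.170×0.9600) = 0.8494; e^(−k_r t) = e^(−1.42×0.9600) = 0.2559.
D = 7.072 × (0.8494 − 0.2559) + 2.98 × 0.2559 = 4.198 + 0.7624 = 4.960 mg/L.
DO = C_s − D = 8.71 − 4.960 = 3.750 mg/L.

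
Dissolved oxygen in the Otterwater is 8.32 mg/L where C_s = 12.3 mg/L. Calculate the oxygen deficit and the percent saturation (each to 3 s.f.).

D = C_s − C = 12.3 − 8.32 = 3.98 mg/L.
% saturation = 8.32/12.3 × 100 = 67.6 %.

D ≈ 3.98 mg/L; 67.6 % saturation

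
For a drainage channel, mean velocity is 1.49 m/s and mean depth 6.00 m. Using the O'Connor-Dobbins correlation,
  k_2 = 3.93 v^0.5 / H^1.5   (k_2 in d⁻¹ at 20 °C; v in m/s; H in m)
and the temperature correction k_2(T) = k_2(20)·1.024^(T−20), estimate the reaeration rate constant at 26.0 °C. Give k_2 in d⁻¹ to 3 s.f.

k_2(20) = 3.93 × 1.49^0.5 / 6.00^1.5 = 3.93 × 1.221 / 14.70 = 0.3264 d⁻¹.
k_2(26.0) = 0.3264 × 1.024^(26.0−20) = 0.3264 × 1.153 = 0.3763 d⁻¹.

k_2 ≈ 0.376 d⁻¹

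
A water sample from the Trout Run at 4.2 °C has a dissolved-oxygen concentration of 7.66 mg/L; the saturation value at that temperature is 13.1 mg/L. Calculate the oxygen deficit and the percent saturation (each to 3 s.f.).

D ≈ 5.44 mg/L; 58.5 % saturation

D = C_s − C = 13.1 − 7.66 = 5.44 mg/L.
% saturation = 7.66/13.1 × 100 = 58.5 %.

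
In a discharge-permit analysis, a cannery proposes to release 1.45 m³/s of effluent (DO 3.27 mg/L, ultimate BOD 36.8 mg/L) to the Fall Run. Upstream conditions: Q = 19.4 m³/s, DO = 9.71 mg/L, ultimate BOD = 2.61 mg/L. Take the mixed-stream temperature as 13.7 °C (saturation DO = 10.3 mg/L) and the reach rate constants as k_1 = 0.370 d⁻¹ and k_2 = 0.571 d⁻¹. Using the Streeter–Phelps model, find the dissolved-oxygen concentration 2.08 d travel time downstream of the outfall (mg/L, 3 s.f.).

Mixed DO = (19.4×9.71 + 1.45×3.27)/(19.4+1.45) = 193.1/20.85 = 9.262 mg/L.
Mixed L₀ = (19.4×2.61 + 1.45×36.8)/(20.85) = 104.0/20.85 = 4.988 mg/L.
Initial deficit D₀ = C_s − DO₀ = 10.3 − 9.262 = 1.038 mg/L.
D(2.08) = [0.370×4.988/(0.571−0.370)](e^(−0.370×2.08) − e^(−0.571×2.08)) + 1.038 e^(−0.571×2.08)
= 9.181 × (0.4632 − 0.3049) + 1.038 × 0.3049 = 1.770 mg/L.
DO = 10.3 − 1.770 = 8.530 mg/L.

DO ≈ 8.53 mg/L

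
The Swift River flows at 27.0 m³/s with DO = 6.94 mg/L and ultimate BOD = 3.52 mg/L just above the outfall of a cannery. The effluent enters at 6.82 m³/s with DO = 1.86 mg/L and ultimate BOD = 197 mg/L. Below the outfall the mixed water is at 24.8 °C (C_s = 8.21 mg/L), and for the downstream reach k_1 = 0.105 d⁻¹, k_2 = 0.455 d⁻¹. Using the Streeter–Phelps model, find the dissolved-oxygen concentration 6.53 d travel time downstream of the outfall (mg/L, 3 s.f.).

DO ≈ 2.32 mg/L

Mixed DO = (27.0×6.94 + 6.82×1.86)/(27.0+6.82) = 200.1/33.82 = 5.916 mg/L.
Mixed L₀ = (27.0×3.52 + 6.82×197)/(33.82) = 1439/33.82 = 42.54 mg/L.
Initial deficit D₀ = C_s − DO₀ = 8.21 − 5.916 = 2.294 mg/L.
D(6.53) = [0.105×42.54/(0.455−0.105)](e^(−0.105×6.53) − e^(−0.455×6.53)) + 2.294 e^(−0.455×6.53)
= 12.76 × (0.5038 − 0.05124) + 2.294 × 0.05124 = 5.892 mg/L.
DO = 8.21 − 5.892 = 2.318 mg/L.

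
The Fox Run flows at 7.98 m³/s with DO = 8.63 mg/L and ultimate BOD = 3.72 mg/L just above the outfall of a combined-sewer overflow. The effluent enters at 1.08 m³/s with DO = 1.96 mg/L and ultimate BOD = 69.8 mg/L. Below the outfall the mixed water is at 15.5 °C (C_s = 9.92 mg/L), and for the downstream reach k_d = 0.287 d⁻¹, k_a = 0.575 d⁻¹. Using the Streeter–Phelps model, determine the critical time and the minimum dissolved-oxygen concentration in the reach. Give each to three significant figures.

Mixed DO = (7.98×8.63 + 1.08×1.96)/(7.98+1.08) = 70.98/9.060 = 7.835 mg/L.
Mixed L₀ = (7.98×3.72 + 1.08×69.8)/(9.060) = 105.1/9.060 = 11.60 mg/L.
Initial deficit D₀ = C_s − DO₀ = 9.92 − 7.835 = 2.085 mg/L.
t_c = (1/0.2880) ln[(0.575/0.287)(1 − 2.085×0.2880/(0.287×11.60))] = 3.472 × ln(1.642) = 1.722 d.
D_c = (0.287/0.575) × 11.60 × e^(−0.287×1.722) = 0.4991 × 11.60 × 0.6101 = 3.531 mg/L.
Minimum DO = 9.92 − 3.531 = 6.389 mg/L.

t_c ≈ 1.72 d; minimum DO ≈ 6.39 mg/L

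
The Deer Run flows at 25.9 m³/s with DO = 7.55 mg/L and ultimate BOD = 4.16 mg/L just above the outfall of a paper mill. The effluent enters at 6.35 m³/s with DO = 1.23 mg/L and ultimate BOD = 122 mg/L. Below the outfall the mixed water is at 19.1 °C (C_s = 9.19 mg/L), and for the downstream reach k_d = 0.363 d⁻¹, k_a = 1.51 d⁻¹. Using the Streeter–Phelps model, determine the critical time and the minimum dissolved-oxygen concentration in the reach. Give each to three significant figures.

t_c ≈ 0.890 d; minimum DO ≈ 4.43 mg/L

Mixed DO = (25.9×7.55 + 6.35×1.23)/(25.9+6.35) = 203.4/32.25 = 6.306 mg/L.
Mixed L₀ = (25.9×4.16 + 6.35×122)/(32.25) = 882.4/32.25 = 27.36 mg/L.
Initial deficit D₀ = C_s − DO₀ = 9.19 − 6.306 = 2.884 mg/L.
t_c = (1/1.147) ln[(1.51/0.363)(1 − 2.884×1.147/(0.363×27.36))] = 0.8718 × ln(2.774) = 0.8896 d.
D_c = (0.363/1.51) × 27.36 × e^(−0.363×0.8896) = 0.2404 × 27.36 × 0.7240 = 4.763 mg/L.
Minimum DO = 9.19 − 4.763 = 4.427 mg/L.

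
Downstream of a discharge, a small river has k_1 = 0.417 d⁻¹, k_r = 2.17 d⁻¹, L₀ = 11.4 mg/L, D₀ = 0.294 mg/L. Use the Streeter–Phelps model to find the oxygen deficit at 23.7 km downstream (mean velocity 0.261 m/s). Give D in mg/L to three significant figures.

Travel time t = x/v = 23.7 km / (0.261 m/s) = 23700 m / 0.261 m/s = 90800 s = 1.051 d.
k_1 L₀/(k_r−k_1) = 0.417×11.4/(2.17−0.417) = 4.754/1.753 = 2.712 mg/L.
e^(−k_1 t) = e^(−0.417×1.051) = 0.6452; e^(−k_r t) = e^(−2.17×1.051) = 0.1022.
D = 2.712 × (0.6452 − 0.1022) + 0.294 × 0.1022 = 1.472 + 0.03005 = 1.502 mg/L.

D ≈ 1.50 mg/L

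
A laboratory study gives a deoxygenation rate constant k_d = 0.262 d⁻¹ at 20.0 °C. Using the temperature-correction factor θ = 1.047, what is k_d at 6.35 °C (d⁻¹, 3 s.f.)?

k_d(T₂) = k_d(T₁) · θ^(T₂−T₁) = 0.262 × 1.047^(6.35−20.0)
= 0.262 × 1.047^-13.7 = 0.262 × 0.5342 = 0.1400 d⁻¹.

k_d ≈ 0.140 d⁻¹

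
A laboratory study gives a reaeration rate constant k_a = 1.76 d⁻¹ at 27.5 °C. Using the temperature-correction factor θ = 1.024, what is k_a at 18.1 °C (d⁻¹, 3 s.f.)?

k_a ≈ 1.41 d⁻¹

k_a(T₂) = k_a(T₁) · θ^(T₂−T₁) = 1.76 × 1.024^(18.1−27.5)
= 1.76 × 1.024^-9.40 = 1.76 × 0.8002 = 1.408 d⁻¹.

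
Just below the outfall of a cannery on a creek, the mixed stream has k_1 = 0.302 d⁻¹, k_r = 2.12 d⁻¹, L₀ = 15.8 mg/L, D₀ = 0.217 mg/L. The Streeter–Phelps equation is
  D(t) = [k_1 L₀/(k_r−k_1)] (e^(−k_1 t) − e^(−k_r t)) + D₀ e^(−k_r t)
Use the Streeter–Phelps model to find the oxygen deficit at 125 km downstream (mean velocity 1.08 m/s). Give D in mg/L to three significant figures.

D ≈ 1.61 mg/L

Travel time t = x/v = 125 km / (1.08 m/s) = 125000 m / 1.08 m/s = 115700 s = 1.340 d.
k_1 L₀/(k_r−k_1) = 0.302×15.8/(2.12−0.302) = 4.772/1.818 = 2.625 mg/L.
e^(−k_1 t) = e^(−0.302×1.340) = 0.6673; e^(−k_r t) = e^(−2.12×1.340) = 0.05843.
D = 2.625 × (0.6673 − 0.05843) + 0.217 × 0.05843 = 1.598 + 0.01268 = 1.611 mg/L.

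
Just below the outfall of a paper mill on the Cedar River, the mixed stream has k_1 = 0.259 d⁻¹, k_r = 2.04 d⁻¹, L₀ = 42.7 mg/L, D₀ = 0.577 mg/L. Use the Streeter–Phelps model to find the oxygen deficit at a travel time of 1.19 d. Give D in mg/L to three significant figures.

k_1 L₀/(k_r−k_1) = 0.259×42.7/(2.04−0.259) = 11.06/1.781 = 6.210 mg/L.
e^(−k_1 t) = e^(−0.259×1.190) = 0.7348; e^(−k_r t) = e^(−2.04×1.190) = 0.08825.
D = 6.210 × (0.7348 − 0.08825) + 0.577 × 0.08825 = 4.015 + 0.05092 = 4.066 mg/L.

D ≈ 4.07 mg/L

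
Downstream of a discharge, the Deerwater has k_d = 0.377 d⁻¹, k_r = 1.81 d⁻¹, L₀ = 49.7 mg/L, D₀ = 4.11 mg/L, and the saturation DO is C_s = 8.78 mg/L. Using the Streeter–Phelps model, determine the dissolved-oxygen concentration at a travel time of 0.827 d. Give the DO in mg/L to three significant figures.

DO ≈ 1.21 mg/L

k_d L₀/(k_r−k_d) = 0.377×49.7/(1.81−0.377) = 18.74/1.433 = 13.08 mg/L.
e^(−k_d t) = e^(−0.377×0.8270) = 0.7321; e^(−k_r t) = e^(−1.81×0.8270) = 0.2238.
D = 13.08 × (0.7321 − 0.2238) + 4.11 × 0.2238 = 6.646 + 0.9199 = 7.566 mg/L.
DO = C_s − D = 8.78 − 7.566 = 1.214 mg/L.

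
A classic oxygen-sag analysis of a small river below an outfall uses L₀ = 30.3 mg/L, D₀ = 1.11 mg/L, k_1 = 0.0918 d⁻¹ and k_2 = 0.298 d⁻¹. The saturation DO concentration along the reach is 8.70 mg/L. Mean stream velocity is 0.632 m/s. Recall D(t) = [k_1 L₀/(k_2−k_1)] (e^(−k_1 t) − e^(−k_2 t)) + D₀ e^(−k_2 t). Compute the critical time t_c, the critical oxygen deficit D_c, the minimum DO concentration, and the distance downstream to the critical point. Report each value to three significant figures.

t_c ≈ 5.29 d; D_c ≈ 5.74 mg/L; min DO ≈ 2.96 mg/L; x_c ≈ 289 km

With k_2/k_1 = 3.246 and 1 − D₀(k_2−k_1)/(k_1 L₀) = 0.9177,
t_c = ln(3.246 × 0.9177) / (0.298 − 0.0918) = ln(2.979) / 0.2062 = 1.092/0.2062 = 5.294 d.
D_c = (k_1/k_2) L₀ e^(−k_1 t_c) = (0.0918/0.298) × 30.3 × e^(−0.0918×5.294) = 0.3081 × 30.3 × 0.6151 = 5.741 mg/L.
Minimum DO = C_s − D_c = 8.70 − 5.741 = 2.959 mg/L.
x_c = v t_c = 0.632 m/s × 5.294 d × 86400 s/d = 289100 m ≈ 289 km.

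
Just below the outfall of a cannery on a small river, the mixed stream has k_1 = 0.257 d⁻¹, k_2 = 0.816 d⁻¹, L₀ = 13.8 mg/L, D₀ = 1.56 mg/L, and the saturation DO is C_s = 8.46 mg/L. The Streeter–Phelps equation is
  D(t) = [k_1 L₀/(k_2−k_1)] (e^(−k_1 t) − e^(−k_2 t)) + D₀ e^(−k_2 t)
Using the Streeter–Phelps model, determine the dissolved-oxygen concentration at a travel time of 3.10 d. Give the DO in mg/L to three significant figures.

DO ≈ 5.98 mg/L

k_1 L₀/(k_2−k_1) = 0.257×13.8/(0.816−0.257) = 3.547/0.5590 = 6.345 mg/L.
e^(−k_1 t) = e^(−0.257×3.100) = 0.4508; e^(−k_2 t) = e^(−0.816×3.100) = 0.07969.
D = 6.345 × (0.4508 − 0.07969) + 1.56 × 0.07969 = 2.355 + 0.1243 = 2.479 mg/L.
DO = C_s − D = 8.46 − 2.479 = 5.981 mg/L.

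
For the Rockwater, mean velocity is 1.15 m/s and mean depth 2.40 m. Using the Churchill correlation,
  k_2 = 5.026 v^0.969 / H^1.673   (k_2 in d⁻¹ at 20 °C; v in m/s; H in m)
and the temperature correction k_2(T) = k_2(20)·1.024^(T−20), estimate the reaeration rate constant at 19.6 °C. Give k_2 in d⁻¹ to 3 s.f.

k_2 ≈ 1.32 d⁻¹

k_2(20) = 5.026 × 1.15^0.969 / 2.40^1.673 = 5.026 × 1.145 / 4.326 = 1.330 d⁻¹.
k_2(19.6) = 1.330 × 1.024^(19.6−20) = 1.330 × 0.9906 = 1.318 d⁻¹.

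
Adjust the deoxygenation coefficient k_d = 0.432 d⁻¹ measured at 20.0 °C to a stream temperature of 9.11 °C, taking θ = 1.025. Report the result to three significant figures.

k_d ≈ 0.330 d⁻¹

k_d(T₂) = k_d(T₁) · θ^(T₂−T₁) = 0.432 × 1.025^(9.11−20.0)
= 0.432 × 1.025^-10.9 = 0.432 × 0.7642 = 0.3301 d⁻¹.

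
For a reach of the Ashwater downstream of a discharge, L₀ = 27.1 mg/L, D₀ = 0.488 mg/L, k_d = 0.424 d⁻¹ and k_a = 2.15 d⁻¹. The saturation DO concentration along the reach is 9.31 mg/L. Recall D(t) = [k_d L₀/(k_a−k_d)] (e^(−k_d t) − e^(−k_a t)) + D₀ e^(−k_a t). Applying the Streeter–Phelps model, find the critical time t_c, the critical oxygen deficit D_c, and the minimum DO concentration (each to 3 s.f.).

t_c ≈ 0.897 d; D_c ≈ 3.65 mg/L; min DO ≈ 5.66 mg/L

With k_a/k_d = 5.071 and 1 − D₀(k_a−k_d)/(k_d L₀) = 0.9267,
t_c = ln(5.071 × 0.9267) / (2.15 − 0.424) = ln(4.699) / 1.726 = 1.547/1.726 = 0.8965 d.
D_c = (k_d/k_a) L₀ e^(−k_d t_c) = (0.424/2.15) × 27.1 × e^(−0.424×0.8965) = 0.1972 × 27.1 × 0.6838 = 3.654 mg/L.
Minimum DO = C_s − D_c = 9.31 − 3.654 = 5.656 mg/L.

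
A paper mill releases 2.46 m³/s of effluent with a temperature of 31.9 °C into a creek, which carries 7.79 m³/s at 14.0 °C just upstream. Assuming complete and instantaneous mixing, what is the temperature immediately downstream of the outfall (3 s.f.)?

Flow-weighted mixing: C = (Q_r C_r + Q_w C_w)/(Q_r + Q_w)
= (7.79×14.0 + 2.46×31.9)/(7.79 + 2.46) = 187.5/10.25 = 18.30 °C.

18.3 °C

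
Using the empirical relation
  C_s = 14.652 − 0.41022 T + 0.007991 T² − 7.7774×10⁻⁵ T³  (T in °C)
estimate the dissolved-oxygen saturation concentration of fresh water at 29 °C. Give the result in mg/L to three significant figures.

C_s ≈ 7.58 mg/L

C_s = 14.652 − 0.41022×29 + 0.007991×29² − 7.7774×10⁻⁵×29³ = 7.579 mg/L.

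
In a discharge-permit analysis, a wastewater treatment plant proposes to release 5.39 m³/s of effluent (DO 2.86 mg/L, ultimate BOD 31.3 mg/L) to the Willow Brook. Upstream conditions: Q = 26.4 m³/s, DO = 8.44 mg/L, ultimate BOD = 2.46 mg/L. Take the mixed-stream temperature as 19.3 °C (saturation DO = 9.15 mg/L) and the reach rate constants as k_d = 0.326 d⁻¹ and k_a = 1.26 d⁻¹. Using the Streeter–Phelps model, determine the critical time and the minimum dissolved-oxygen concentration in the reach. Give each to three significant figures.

t_c ≈ 0.337 d; minimum DO ≈ 7.45 mg/L

Mixed DO = (26.4×8.44 + 5.39×2.86)/(26.4+5.39) = 238.2/31.79 = 7.494 mg/L.
Mixed L₀ = (26.4×2.46 + 5.39×31.3)/(31.79) = 233.7/31.79 = 7.350 mg/L.
Initial deficit D₀ = C_s − DO₀ = 9.15 − 7.494 = 1.656 mg/L.
t_c = (1/0.9340) ln[(1.26/0.326)(1 − 1.656×0.9340/(0.326×7.350))] = 1.071 × ln(1.370) = 0.3370 d.
D_c = (0.326/1.26) × 7.350 × e^(−0.326×0.3370) = 0.2587 × 7.350 × 0.8960 = 1.704 mg/L.
Minimum DO = 9.15 − 1.704 = 7.446 mg/L.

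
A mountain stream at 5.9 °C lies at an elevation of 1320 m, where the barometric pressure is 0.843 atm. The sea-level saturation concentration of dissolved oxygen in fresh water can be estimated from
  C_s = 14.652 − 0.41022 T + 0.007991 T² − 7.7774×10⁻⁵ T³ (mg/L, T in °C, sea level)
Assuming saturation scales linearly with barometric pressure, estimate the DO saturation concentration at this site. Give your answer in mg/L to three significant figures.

C_s ≈ 10.5 mg/L

At sea level: C_s = 14.652 − 0.41022×5.9 + 0.007991×5.9² − 7.7774×10⁻⁵×5.9³ = 12.49 mg/L.
Pressure correction: C_s' = 12.49 × 0.843 = 10.53 mg/L.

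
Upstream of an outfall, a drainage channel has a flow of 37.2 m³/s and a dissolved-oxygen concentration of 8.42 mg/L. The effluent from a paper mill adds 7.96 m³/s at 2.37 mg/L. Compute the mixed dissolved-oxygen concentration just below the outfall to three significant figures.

7.35 mg/L

Flow-weighted mixing: C = (Q_r C_r + Q_w C_w)/(Q_r + Q_w)
= (37.2×8.42 + 7.96×2.37)/(37.2 + 7.96) = 332.1/45.16 = 7.354 mg/L.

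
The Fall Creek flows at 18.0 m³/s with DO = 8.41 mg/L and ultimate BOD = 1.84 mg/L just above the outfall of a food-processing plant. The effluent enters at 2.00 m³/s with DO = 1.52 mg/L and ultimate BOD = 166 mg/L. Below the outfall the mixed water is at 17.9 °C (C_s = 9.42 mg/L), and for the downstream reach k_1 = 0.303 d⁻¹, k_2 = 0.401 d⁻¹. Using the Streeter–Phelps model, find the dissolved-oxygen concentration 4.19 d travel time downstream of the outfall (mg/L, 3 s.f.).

DO ≈ 3.76 mg/L

Mixed DO = (18.0×8.41 + 2.00×1.52)/(18.0+2.00) = 154.4/20.00 = 7.721 mg/L.
Mixed L₀ = (18.0×1.84 + 2.00×166)/(20.00) = 365.1/20.00 = 18.26 mg/L.
Initial deficit D₀ = C_s − DO₀ = 9.42 − 7.721 = 1.699 mg/L.
D(4.19) = [0.303×18.26/(0.401−0.303)](e^(−0.303×4.19) − e^(−0.401×4.19)) + 1.699 e^(−0.401×4.19)
= 56.44 × (0.2810 − 0.1863) + 1.699 × 0.1863 = 5.657 mg/L.
DO = 9.42 − 5.657 = 3.763 mg/L.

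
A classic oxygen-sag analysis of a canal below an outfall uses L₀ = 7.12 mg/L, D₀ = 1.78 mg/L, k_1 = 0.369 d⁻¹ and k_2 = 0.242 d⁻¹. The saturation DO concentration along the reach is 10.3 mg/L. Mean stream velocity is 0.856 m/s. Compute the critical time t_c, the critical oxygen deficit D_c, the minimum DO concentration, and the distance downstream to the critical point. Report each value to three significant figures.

t_c ≈ 2.67 d; D_c ≈ 4.05 mg/L; min DO ≈ 6.25 mg/L; x_c ≈ 198 km

t_c = [1/(k_2−k_1)] ln[(k_2/k_1)(1 − D₀(k_2−k_1)/(k_1 L₀))]
= [1/(0.242−0.369)] ln[(0.242/0.369)(1 − 1.78×-0.1270/(0.369×7.12))]
= (1/-0.1270) ln[0.6558 × 1.086] = -7.874 × ln(0.7123) = -7.874 × -0.3393 = 2.672 d.
L(t_c) = L₀ e^(−k_1 t_c) = 7.12 × 0.3731 = 2.657 mg/L, and at the critical point k_2 D_c = k_1 L, so D_c = (0.369/0.242) × 2.657 = 4.051 mg/L.
Minimum DO = C_s − D_c = 10.3 − 4.051 = 6.249 mg/L.
x_c = v t_c = 0.856 m/s × 2.672 d × 86400 s/d = 197600 m ≈ 198 km.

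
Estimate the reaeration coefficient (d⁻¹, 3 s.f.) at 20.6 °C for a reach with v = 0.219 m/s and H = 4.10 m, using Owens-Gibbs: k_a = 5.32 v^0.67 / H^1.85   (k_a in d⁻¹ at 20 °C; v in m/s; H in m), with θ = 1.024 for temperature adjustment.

k_a(20) = 5.32 × 0.219^0.67 / 4.10^1.85 = 5.32 × 0.3615 / 13.60 = 0.1414 d⁻¹.
k_a(20.6) = 0.1414 × 1.024^(20.6−20) = 0.1414 × 1.014 = 0.1434 d⁻¹.

k_a ≈ 0.143 d⁻¹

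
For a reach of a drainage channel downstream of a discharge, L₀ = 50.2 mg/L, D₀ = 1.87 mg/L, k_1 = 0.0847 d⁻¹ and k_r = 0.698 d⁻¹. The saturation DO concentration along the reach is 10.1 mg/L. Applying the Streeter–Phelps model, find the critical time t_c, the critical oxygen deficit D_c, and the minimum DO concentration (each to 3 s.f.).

With k_r/k_1 = 8.241 and 1 − D₀(k_r−k_1)/(k_1 L₀) = 0.7303,
t_c = ln(8.241 × 0.7303) / (0.698 − 0.0847) = ln(6.018) / 0.6133 = 1.795/0.6133 = 2.926 d.
L(t_c) = L₀ e^(−k_1 t_c) = 50.2 × 0.7805 = 39.18 mg/L, and at the critical point k_r D_c = k_1 L, so D_c = (0.0847/0.698) × 39.18 = 4.754 mg/L.
Minimum DO = C_s − D_c = 10.1 − 4.754 = 5.346 mg/L.

t_c ≈ 2.93 d; D_c ≈ 4.75 mg/L; min DO ≈ 5.35 mg/L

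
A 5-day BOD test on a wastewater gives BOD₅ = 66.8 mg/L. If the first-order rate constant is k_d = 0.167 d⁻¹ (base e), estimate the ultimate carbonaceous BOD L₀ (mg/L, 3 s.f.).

BOD₅ = L₀(1 − e^(−5k_d)) ⇒ L₀ = BOD₅ / (1 − e^(−5×0.167))
= 66.8 / (1 − 0.4339) = 66.8 / 0.5661 = 118.0 mg/L.

L₀ ≈ 118 mg/L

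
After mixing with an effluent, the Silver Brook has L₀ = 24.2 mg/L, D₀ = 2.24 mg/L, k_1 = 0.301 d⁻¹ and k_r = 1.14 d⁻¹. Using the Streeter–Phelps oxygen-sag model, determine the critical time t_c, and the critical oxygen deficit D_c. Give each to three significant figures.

t_c ≈ 1.23 d; D_c ≈ 4.41 mg/L

At the critical point dD/dt = 0, so k_1 L₀ e^(−k_1 t) = k_r D. Substituting D(t) from the Streeter–Phelps equation and solving for t gives
t_c = ln[(k_r/k_1)(1 − D₀(k_r−k_1)/(k_1 L₀))] / (k_r−k_1).
Here k_r−k_1 = 0.8390 d⁻¹ and 1 − D₀(k_r−k_1)/(k_1 L₀) = 1 − 2.24×0.8390/(0.301×24.2) = 0.7420, so
t_c = ln(3.787 × 0.7420) / 0.8390 = 1.033 / 0.8390 = 1.232 d.
L(t_c) = L₀ e^(−k_1 t_c) = 24.2 × 0.6903 = 16.70 mg/L, and at the critical point k_r D_c = k_1 L, so D_c = (0.301/1.14) × 16.70 = 4.410 mg/L.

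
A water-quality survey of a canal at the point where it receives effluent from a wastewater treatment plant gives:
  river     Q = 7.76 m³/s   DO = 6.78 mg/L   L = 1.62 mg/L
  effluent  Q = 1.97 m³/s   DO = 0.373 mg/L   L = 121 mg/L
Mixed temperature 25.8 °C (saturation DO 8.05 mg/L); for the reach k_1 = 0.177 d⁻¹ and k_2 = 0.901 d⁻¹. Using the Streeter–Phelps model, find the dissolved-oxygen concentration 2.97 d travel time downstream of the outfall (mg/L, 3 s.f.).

Mixed DO = (7.76×6.78 + 1.97×0.373)/(7.76+1.97) = 53.35/9.730 = 5.483 mg/L.
Mixed L₀ = (7.76×1.62 + 1.97×121)/(9.730) = 250.9/9.730 = 25.79 mg/L.
Initial deficit D₀ = C_s − DO₀ = 8.05 − 5.483 = 2.567 mg/L.
D(2.97) = [0.177×25.79/(0.901−0.177)](e^(−0.177×2.97) − e^(−0.901×2.97)) + 2.567 e^(−0.901×2.97)
= 6.305 × (0.5911 − 0.06884) + 2.567 × 0.06884 = 3.470 mg/L.
DO = 8.05 − 3.470 = 4.580 mg/L.

DO ≈ 4.58 mg/L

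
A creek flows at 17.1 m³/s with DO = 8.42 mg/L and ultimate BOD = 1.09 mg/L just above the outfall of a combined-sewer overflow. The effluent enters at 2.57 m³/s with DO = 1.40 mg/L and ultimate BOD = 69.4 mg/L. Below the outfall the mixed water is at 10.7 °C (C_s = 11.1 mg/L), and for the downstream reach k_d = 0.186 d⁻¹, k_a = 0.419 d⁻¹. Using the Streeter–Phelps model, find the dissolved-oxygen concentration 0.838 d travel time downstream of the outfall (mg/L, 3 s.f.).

DO ≈ 7.35 mg/L

Mixed DO = (17.1×8.42 + 2.57×1.40)/(17.1+2.57) = 147.6/19.67 = 7.503 mg/L.
Mixed L₀ = (17.1×1.09 + 2.57×69.4)/(19.67) = 197.0/19.67 = 10.02 mg/L.
Initial deficit D₀ = C_s − DO₀ = 11.1 − 7.503 = 3.597 mg/L.
D(0.838) = [0.186×10.02/(0.419−0.186)](e^(−0.186×0.838) − e^(−0.419×0.838)) + 3.597 e^(−0.419×0.838)
= 7.995 × (0.8557 − 0.7039) + 3.597 × 0.7039 = 3.745 mg/L.
DO = 11.1 − 3.745 = 7.355 mg/L.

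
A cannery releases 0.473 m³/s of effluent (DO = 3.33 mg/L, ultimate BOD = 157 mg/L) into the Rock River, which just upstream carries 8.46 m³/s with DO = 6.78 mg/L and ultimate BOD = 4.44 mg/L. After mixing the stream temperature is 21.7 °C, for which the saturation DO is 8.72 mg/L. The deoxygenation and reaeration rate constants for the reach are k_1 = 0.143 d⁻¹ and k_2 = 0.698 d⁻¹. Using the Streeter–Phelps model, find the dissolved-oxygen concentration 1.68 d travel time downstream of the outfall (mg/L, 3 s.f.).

Mixed DO = (8.46×6.78 + 0.473×3.33)/(8.46+0.473) = 58.93/8.933 = 6.597 mg/L.
Mixed L₀ = (8.46×4.44 + 0.473×157)/(8.933) = 111.8/8.933 = 12.52 mg/L.
Initial deficit D₀ = C_s − DO₀ = 8.72 − 6.597 = 2.123 mg/L.
D(1.68) = [0.143×12.52/(0.698−0.143)](e^(−0.143×1.68) − e^(−0.698×1.68)) + 2.123 e^(−0.698×1.68)
= 3.225 × (0.7864 − 0.3095) + 2.123 × 0.3095 = 2.195 mg/L.
DO = 8.72 − 2.195 = 6.525 mg/L.

DO ≈ 6.52 mg/L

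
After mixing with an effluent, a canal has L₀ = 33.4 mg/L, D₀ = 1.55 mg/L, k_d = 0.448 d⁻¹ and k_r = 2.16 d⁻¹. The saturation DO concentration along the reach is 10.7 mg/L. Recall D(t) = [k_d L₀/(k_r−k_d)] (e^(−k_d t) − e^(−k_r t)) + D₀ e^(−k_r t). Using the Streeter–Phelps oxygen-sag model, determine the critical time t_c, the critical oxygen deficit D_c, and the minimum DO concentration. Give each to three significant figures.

With k_r/k_d = 4.821 and 1 − D₀(k_r−k_d)/(k_d L₀) = 0.8227,
t_c = ln(4.821 × 0.8227) / (2.16 − 0.448) = ln(3.966) / 1.712 = 1.378/1.712 = 0.8048 d.
D_c = (k_d/k_r) L₀ e^(−k_d t_c) = (0.448/2.16) × 33.4 × e^(−0.448×0.8048) = 0.2074 × 33.4 × 0.6973 = 4.830 mg/L.
Minimum DO = C_s − D_c = 10.7 − 4.830 = 5.870 mg/L.

t_c ≈ 0.805 d; D_c ≈ 4.83 mg/L; min DO ≈ 5.87 mg/L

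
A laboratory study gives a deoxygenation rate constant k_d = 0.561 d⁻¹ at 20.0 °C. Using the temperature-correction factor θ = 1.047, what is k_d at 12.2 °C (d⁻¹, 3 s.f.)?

k_d(T₂) = k_d(T₁) · θ^(T₂−T₁) = 0.561 × 1.047^(12.2−20.0)
= 0.561 × 1.047^-7.80 = 0.561 × 0.6989 = 0.3921 d⁻¹.

k_d ≈ 0.392 d⁻¹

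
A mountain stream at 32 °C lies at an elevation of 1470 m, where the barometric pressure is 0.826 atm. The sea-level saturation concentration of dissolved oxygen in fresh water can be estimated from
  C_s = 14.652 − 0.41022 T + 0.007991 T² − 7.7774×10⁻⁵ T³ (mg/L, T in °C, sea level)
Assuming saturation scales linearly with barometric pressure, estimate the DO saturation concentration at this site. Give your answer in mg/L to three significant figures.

C_s ≈ 5.91 mg/L

At sea level: C_s = 14.652 − 0.41022×32 + 0.007991×32² − 7.7774×10⁻⁵×32³ = 7.159 mg/L.
Pressure correction: C_s' = 7.159 × 0.826 = 5.914 mg/L.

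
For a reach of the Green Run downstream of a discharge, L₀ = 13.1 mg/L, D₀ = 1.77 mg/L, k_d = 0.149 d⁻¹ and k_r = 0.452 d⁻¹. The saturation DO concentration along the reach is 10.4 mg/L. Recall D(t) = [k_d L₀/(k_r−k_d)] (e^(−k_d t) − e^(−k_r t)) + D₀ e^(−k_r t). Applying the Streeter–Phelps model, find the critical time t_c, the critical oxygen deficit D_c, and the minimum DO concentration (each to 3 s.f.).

At the critical point dD/dt = 0, so k_d L₀ e^(−k_d t) = k_r D. Substituting D(t) from the Streeter–Phelps equation and solving for t gives
t_c = ln[(k_r/k_d)(1 − D₀(k_r−k_d)/(k_d L₀))] / (k_r−k_d).
Here k_r−k_d = 0.3030 d⁻¹ and 1 − D₀(k_r−k_d)/(k_d L₀) = 1 − 1.77×0.3030/(0.149×13.1) = 0.7252, so
t_c = ln(3.034 × 0.7252) / 0.3030 = 0.7885 / 0.3030 = 2.602 d.
D_c = (k_d/k_r) L₀ e^(−k_d t_c) = (0.149/0.452) × 13.1 × e^(−0.149×2.602) = 0.3296 × 13.1 × 0.6786 = 2.930 mg/L.
Minimum DO = C_s − D_c = 10.4 − 2.930 = 7.470 mg/L.

t_c ≈ 2.60 d; D_c ≈ 2.93 mg/L; min DO ≈ 7.47 mg/L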